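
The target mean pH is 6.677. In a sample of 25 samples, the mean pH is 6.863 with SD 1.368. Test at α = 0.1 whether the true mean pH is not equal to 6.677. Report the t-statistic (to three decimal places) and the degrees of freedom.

t = 0.680, df = 24

H0: μ = 6.677; H1: μ ≠ 6.677 (one-sample t-test, two-sided).
t = (x̄ − μ₀)/(s/√n) = (6.863 − 6.677)/(1.368/√25) = 0.680
df = n − 1 = 24
Two-sided p-value ≈ 0.503
Since p ≈ 0.503 > α = 0.1, fail to reject H0; the evidence is not statistically significant.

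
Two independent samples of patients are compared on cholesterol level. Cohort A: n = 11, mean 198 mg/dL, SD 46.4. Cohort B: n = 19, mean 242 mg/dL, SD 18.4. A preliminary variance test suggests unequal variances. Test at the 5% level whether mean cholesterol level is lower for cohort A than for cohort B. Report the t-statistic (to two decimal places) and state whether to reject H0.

Let group 1 = cohort A, group 2 = cohort B. H0: μ_1 = μ_2; H1: μ_1 < μ_2 (Welch's two-sample t-test, left-tailed).
t = (x̄_1 − x̄_2)/√(s_1²/n_1 + s_2²/n_2) = (198 − 242)/√(46.4²/11 + 18.4²/19) = -3.01
Welch–Satterthwaite df ≈ 11.85
p-value = P(T ≤ -3.01) ≈ 0.0055
Since p ≈ 0.0055 < α = 0.05, reject H0; the evidence is statistically significant.

t = -3.01; reject H0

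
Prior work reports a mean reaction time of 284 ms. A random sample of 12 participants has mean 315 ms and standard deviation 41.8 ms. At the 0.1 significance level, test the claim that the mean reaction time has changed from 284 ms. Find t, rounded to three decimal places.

H0: μ = 284; H1: μ ≠ 284 (one-sample t-test, two-sided).
t = (x̄ − μ₀)/(s/√n) = (315 − 284)/(41.8/√12) = 2.569
df = n − 1 = 11
Two-sided p-value ≈ 0.026
Since p ≈ 0.026 < α = 0.1, reject H0; the data support H1.

2.569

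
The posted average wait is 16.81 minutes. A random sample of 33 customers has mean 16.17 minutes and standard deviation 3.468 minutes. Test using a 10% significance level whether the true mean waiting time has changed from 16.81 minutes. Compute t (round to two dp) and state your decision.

t = -1.06; fail to reject H0

H0: μ = 16.81; H1: μ ≠ 16.81 (one-sample t-test, two-sided).
t = (x̄ − μ₀)/(s/√n) = (16.17 − 16.81)/(3.468/√33) = -1.06
df = n − 1 = 32
Two-sided p-value ≈ 0.2970
Since p ≈ 0.2970 > α = 0.1, fail to reject H0; the evidence is not statistically significant.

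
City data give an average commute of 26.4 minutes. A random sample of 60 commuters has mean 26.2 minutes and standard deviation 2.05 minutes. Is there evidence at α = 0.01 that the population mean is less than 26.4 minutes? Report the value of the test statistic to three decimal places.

-0.756

H0: μ = 26.4; H1: μ < 26.4 (one-sample t-test, left-tailed).
t = (x̄ − μ₀)/(s/√n) = (26.2 − 26.4)/(2.05/√60) = -0.756
df = n − 1 = 59
p-value = P(T ≤ -0.756) ≈ 0.2264
Since p ≈ 0.2264 > α = 0.01, fail to reject H0; the data do not provide sufficient evidence against H0.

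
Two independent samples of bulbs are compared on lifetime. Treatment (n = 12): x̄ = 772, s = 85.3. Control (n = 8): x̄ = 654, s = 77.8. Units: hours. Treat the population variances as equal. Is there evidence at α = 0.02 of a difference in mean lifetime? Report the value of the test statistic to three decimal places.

3.135

Let group 1 = treatment, group 2 = control. H0: μ_1 = μ_2; H1: μ_1 ≠ μ_2 (two-sample pooled-variance t-test, two-sided).
s_p² = [(12−1)·85.3² + (8−1)·77.8²]/(12+8−2) = 6800.38
t = (772 − 654)/√[6800.38·(1/12 + 1/8)] = 3.135
df = n₁ + n₂ − 2 = 18
Two-sided p-value ≈ 0.006
Since p ≈ 0.006 < α = 0.02, reject H0; the evidence is statistically significant.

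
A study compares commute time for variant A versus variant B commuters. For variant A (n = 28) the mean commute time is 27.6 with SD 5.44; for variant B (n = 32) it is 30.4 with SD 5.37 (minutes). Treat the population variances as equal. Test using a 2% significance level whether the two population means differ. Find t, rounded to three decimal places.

Let group 1 = variant A, group 2 = variant B. H0: μ_1 = μ_2; H1: μ_1 ≠ μ_2 (two-sample pooled-variance t-test, two-sided).
s_p² = [(28−1)·5.44² + (32−1)·5.37²]/(28+32−2) = 29.1892
t = (27.6 − 30.4)/√[29.1892·(1/28 + 1/32)] = -2.003
df = n₁ + n₂ − 2 = 58
Two-sided p-value ≈ 0.0499
Since p ≈ 0.0499 > α = 0.02, fail to reject H0; the evidence is not statistically significant.

-2.003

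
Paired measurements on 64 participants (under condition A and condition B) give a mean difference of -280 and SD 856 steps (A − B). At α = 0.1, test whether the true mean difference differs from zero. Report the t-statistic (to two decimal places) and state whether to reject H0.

H0: μ_d = 0; H1: μ_d ≠ 0 (paired t-test on the differences, two-sided).
t = d̄/(s_d/√n) = -280/(856/√64) = -2.62
df = n − 1 = 63
Two-sided p-value ≈ 0.0111
Since p ≈ 0.0111 < α = 0.1, reject H0; the evidence is statistically significant.

t = -2.62; reject H0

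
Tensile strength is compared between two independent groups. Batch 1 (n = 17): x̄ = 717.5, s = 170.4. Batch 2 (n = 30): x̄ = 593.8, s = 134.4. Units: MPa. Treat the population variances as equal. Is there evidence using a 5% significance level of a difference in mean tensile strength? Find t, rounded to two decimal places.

Let group 1 = batch 1, group 2 = batch 2. H0: μ_1 = μ_2; H1: μ_1 ≠ μ_2 (two-sample pooled-variance t-test, two-sided).
s_p² = [(17−1)·170.4² + (30−1)·134.4²]/(17+30−2) = 21964.8
t = (717.5 − 593.8)/√[21964.8·(1/17 + 1/30)] = 2.75
df = n₁ + n₂ − 2 = 45
Two-sided p-value ≈ 0.0086
Since p ≈ 0.0086 < α = 0.05, reject H0; the data support H1.

2.75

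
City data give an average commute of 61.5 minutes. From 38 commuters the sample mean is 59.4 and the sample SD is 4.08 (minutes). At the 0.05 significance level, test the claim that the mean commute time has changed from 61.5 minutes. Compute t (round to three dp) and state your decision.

t = -3.173; reject H0

H0: μ = 61.5; H1: μ ≠ 61.5 (one-sample t-test, two-sided).
t = (x̄ − μ₀)/(s/√n) = (59.4 − 61.5)/(4.08/√38) = -3.173
df = n − 1 = 37
Two-sided p-value ≈ 0.0030
Since p ≈ 0.0030 < α = 0.05, reject H0; the data support H1.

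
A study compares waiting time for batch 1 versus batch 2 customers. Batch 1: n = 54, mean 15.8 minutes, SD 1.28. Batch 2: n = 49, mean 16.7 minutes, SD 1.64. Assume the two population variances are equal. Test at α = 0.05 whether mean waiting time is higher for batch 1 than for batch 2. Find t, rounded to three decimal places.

Let group 1 = batch 1, group 2 = batch 2. H0: μ_1 = μ_2; H1: μ_1 > μ_2 (two-sample pooled-variance t-test, right-tailed).
s_p² = [(54−1)·1.28² + (49−1)·1.64²]/(54+49−2) = 2.13798
t = (15.8 − 16.7)/√[2.13798·(1/54 + 1/49)] = -3.120
df = n₁ + n₂ − 2 = 101
p-value = P(T ≥ -3.120) ≈ 0.9988
Since p ≈ 0.9988 > α = 0.05, fail to reject H0; the evidence is not statistically significant.

-3.120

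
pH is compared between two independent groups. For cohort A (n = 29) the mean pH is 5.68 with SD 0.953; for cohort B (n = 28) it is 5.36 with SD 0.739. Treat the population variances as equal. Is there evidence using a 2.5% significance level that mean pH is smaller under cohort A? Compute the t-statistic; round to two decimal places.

Let group 1 = cohort A, group 2 = cohort B. H0: μ_1 = μ_2; H1: μ_1 < μ_2 (two-sample pooled-variance t-test, left-tailed).
s_p² = [(29−1)·0.953² + (28−1)·0.739²]/(29+28−2) = 0.730457
t = (5.68 − 5.36)/√[0.730457·(1/29 + 1/28)] = 1.41
df = n₁ + n₂ − 2 = 55
p-value = P(T ≤ 1.41) ≈ 0.9184
Since p ≈ 0.9184 > α = 0.025, fail to reject H0; the evidence is not statistically significant.

1.41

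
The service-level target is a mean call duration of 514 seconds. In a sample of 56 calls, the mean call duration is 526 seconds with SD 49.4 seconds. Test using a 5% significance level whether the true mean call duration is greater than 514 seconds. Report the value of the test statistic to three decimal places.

1.818

H0: μ = 514; H1: μ > 514 (one-sample t-test, right-tailed).
t = (x̄ − μ₀)/(s/√n) = (526 − 514)/(49.4/√56) = 1.818
df = n − 1 = 55
p-value = P(T ≥ 1.818) ≈ 0.037
Since p ≈ 0.037 < α = 0.05, reject H0; the data support H1.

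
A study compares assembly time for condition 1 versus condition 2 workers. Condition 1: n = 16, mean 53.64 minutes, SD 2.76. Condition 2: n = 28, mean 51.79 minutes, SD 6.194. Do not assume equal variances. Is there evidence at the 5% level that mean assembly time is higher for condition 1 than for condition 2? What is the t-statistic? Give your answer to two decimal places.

1.36

Let group 1 = condition 1, group 2 = condition 2. H0: μ_1 = μ_2; H1: μ_1 > μ_2 (Welch's two-sample t-test, right-tailed).
t = (x̄_1 − x̄_2)/√(s_1²/n_1 + s_2²/n_2) = (53.64 − 51.79)/√(2.76²/16 + 6.194²/28) = 1.36
Welch–Satterthwaite df ≈ 40.27
p-value = P(T ≥ 1.36) ≈ 0.090
Since p ≈ 0.090 > α = 0.05, fail to reject H0; the evidence is not statistically significant.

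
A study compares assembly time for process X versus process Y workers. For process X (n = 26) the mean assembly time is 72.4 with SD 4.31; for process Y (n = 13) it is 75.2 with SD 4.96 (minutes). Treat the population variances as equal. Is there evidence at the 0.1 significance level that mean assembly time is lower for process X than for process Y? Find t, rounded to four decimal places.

Let group 1 = process X, group 2 = process Y. H0: μ_1 = μ_2; H1: μ_1 < μ_2 (two-sample pooled-variance t-test, left-tailed).
s_p² = [(26−1)·4.31² + (13−1)·4.96²]/(26+13−2) = 20.5303
t = (72.4 − 75.2)/√[20.5303·(1/26 + 1/13)] = -1.8192
df = n₁ + n₂ − 2 = 37
p-value = P(T ≤ -1.8192) ≈ 0.038
Since p ≈ 0.038 < α = 0.1, reject H0; the data support H1.

-1.8192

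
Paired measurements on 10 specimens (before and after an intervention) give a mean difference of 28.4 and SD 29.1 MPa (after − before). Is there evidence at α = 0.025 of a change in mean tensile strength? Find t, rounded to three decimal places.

3.086

H0: μ_d = 0; H1: μ_d ≠ 0 (paired t-test on the differences, two-sided).
t = d̄/(s_d/√n) = 28.4/(29.1/√10) = 3.086
df = n − 1 = 9
Two-sided p-value ≈ 0.0130
Since p ≈ 0.0130 < α = 0.025, reject H0; the data support H1.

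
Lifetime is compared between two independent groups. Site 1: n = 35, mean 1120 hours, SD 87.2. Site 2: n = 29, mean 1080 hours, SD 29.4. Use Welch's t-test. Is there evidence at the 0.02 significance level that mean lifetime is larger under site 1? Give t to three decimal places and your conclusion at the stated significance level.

t = 2.545; reject H0

Let group 1 = site 1, group 2 = site 2. H0: μ_1 = μ_2; H1: μ_1 > μ_2 (Welch's two-sample t-test, right-tailed).
t = (x̄_1 − x̄_2)/√(s_1²/n_1 + s_2²/n_2) = (1120 − 1080)/√(87.2²/35 + 29.4²/29) = 2.545
Welch–Satterthwaite df ≈ 42.99
p-value = P(T ≥ 2.545) ≈ 0.007
Since p ≈ 0.007 < α = 0.02, reject H0; the evidence is statistically significant.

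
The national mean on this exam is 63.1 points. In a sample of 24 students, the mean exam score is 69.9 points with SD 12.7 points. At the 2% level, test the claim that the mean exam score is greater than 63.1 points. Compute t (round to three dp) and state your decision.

H0: μ = 63.1; H1: μ > 63.1 (one-sample t-test, right-tailed).
t = (x̄ − μ₀)/(s/√n) = (69.9 − 63.1)/(12.7/√24) = 2.623
df = n − 1 = 23
p-value = P(T ≥ 2.623) ≈ 0.008
Since p ≈ 0.008 < α = 0.02, reject H0; the data support H1.

t = 2.623; reject H0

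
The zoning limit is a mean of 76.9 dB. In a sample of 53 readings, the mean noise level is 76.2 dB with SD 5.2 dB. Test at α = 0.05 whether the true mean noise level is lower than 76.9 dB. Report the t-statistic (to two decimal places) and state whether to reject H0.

t = -0.98; fail to reject H0

H0: μ = 76.9; H1: μ < 76.9 (one-sample t-test, left-tailed).
t = (x̄ − μ₀)/(s/√n) = (76.2 − 76.9)/(5.2/√53) = -0.98
df = n − 1 = 52
p-value = P(T ≤ -0.98) ≈ 0.166
Since p ≈ 0.166 > α = 0.05, fail to reject H0; the evidence is not statistically significant.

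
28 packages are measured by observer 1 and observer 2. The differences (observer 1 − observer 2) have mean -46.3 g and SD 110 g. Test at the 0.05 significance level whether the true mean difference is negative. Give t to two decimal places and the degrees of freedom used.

t = -2.23, df = 27

H0: μ_d = 0; H1: μ_d < 0 (paired t-test on the differences, left-tailed).
t = d̄/(s_d/√n) = -46.3/(110/√28) = -2.23
df = n − 1 = 27
p-value = P(T ≤ -2.23) ≈ 0.0172
Since p ≈ 0.0172 < α = 0.05, reject H0; the evidence is statistically significant.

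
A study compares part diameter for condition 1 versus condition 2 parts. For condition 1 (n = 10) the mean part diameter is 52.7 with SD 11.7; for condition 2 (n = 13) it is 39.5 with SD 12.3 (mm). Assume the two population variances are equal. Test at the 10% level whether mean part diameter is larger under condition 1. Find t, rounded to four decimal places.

Let group 1 = condition 1, group 2 = condition 2. H0: μ_1 = μ_2; H1: μ_1 > μ_2 (two-sample pooled-variance t-test, right-tailed).
s_p² = [(10−1)·11.7² + (13−1)·12.3²]/(10+13−2) = 145.119
t = (52.7 − 39.5)/√[145.119·(1/10 + 1/13)] = 2.6051
df = n₁ + n₂ − 2 = 21
p-value = P(T ≥ 2.6051) ≈ 0.008
Since p ≈ 0.008 < α = 0.1, reject H0; the evidence is statistically significant.

2.6051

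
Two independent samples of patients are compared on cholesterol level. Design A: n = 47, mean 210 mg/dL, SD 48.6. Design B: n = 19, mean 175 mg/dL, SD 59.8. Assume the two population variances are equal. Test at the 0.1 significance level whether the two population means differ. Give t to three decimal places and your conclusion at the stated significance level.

Let group 1 = design A, group 2 = design B. H0: μ_1 = μ_2; H1: μ_1 ≠ μ_2 (two-sample pooled-variance t-test, two-sided).
s_p² = [(47−1)·48.6² + (19−1)·59.8²]/(47+19−2) = 2703.42
t = (210 − 175)/√[2703.42·(1/47 + 1/19)] = 2.476
df = n₁ + n₂ − 2 = 64
Two-sided p-value ≈ 0.016
Since p ≈ 0.016 < α = 0.1, reject H0; the evidence is statistically significant.

t = 2.476; reject H0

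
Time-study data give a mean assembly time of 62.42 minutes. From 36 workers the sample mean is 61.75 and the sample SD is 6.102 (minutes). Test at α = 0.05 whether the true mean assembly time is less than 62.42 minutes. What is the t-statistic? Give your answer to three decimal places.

H0: μ = 62.42; H1: μ < 62.42 (one-sample t-test, left-tailed).
t = (x̄ − μ₀)/(s/√n) = (61.75 − 62.42)/(6.102/√36) = -0.659
df = n − 1 = 35
p-value = P(T ≤ -0.659) ≈ 0.257
Since p ≈ 0.257 > α = 0.05, fail to reject H0; the evidence is not statistically significant.

-0.659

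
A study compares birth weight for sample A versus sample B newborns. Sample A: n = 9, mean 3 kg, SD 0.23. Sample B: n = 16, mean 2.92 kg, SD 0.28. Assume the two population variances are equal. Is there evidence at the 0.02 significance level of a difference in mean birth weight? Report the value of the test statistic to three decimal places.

0.728

Let group 1 = sample A, group 2 = sample B. H0: μ_1 = μ_2; H1: μ_1 ≠ μ_2 (two-sample pooled-variance t-test, two-sided).
s_p² = [(9−1)·0.23² + (16−1)·0.28²]/(9+16−2) = 0.0695304
t = (3 − 2.92)/√[0.0695304·(1/9 + 1/16)] = 0.728
df = n₁ + n₂ − 2 = 23
Two-sided p-value ≈ 0.4739
Since p ≈ 0.4739 > α = 0.02, fail to reject H0; the data do not provide sufficient evidence against H0.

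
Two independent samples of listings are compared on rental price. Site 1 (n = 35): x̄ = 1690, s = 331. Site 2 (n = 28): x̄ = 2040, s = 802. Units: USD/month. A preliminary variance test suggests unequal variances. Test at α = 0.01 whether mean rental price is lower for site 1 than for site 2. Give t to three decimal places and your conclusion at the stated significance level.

t = -2.166; fail to reject H0

Let group 1 = site 1, group 2 = site 2. H0: μ_1 = μ_2; H1: μ_1 < μ_2 (Welch's two-sample t-test, left-tailed).
t = (x̄_1 − x̄_2)/√(s_1²/n_1 + s_2²/n_2) = (1690 − 2040)/√(331²/35 + 802²/28) = -2.166
Welch–Satterthwaite df ≈ 34.35
p-value = P(T ≤ -2.166) ≈ 0.019
Since p ≈ 0.019 > α = 0.01, fail to reject H0; the data do not provide sufficient evidence against H0.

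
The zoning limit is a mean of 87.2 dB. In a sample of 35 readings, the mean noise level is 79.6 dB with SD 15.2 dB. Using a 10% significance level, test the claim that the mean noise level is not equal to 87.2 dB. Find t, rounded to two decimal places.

-2.96

H0: μ = 87.2; H1: μ ≠ 87.2 (one-sample t-test, two-sided).
t = (x̄ − μ₀)/(s/√n) = (79.6 − 87.2)/(15.2/√35) = -2.96
df = n − 1 = 34
Two-sided p-value ≈ 0.006
Since p ≈ 0.006 < α = 0.1, reject H0; the evidence is statistically significant.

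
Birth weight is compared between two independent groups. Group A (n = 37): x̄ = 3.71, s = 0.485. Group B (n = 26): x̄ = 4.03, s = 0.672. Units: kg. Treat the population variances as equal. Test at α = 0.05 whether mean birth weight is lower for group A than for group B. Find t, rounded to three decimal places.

Let group 1 = group A, group 2 = group B. H0: μ_1 = μ_2; H1: μ_1 < μ_2 (two-sample pooled-variance t-test, left-tailed).
s_p² = [(37−1)·0.485² + (26−1)·0.672²]/(37+26−2) = 0.323897
t = (3.71 − 4.03)/√[0.323897·(1/37 + 1/26)] = -2.197
df = n₁ + n₂ − 2 = 61
p-value = P(T ≤ -2.197) ≈ 0.016
Since p ≈ 0.016 < α = 0.05, reject H0; the data support H1.

-2.197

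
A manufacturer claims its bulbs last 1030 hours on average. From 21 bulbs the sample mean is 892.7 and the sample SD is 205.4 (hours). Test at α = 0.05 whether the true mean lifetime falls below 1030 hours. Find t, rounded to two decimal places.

H0: μ = 1030; H1: μ < 1030 (one-sample t-test, left-tailed).
t = (x̄ − μ₀)/(s/√n) = (892.7 − 1030)/(205.4/√21) = -3.06
df = n − 1 = 20
p-value = P(T ≤ -3.06) ≈ 0.003
Since p ≈ 0.003 < α = 0.05, reject H0; the evidence is statistically significant.

-3.06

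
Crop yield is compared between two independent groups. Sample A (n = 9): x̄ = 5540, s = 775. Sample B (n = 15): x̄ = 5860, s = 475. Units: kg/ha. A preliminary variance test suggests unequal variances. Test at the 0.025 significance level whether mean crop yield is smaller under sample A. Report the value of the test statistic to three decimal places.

Let group 1 = sample A, group 2 = sample B. H0: μ_1 = μ_2; H1: μ_1 < μ_2 (Welch's two-sample t-test, left-tailed).
t = (x̄_1 − x̄_2)/√(s_1²/n_1 + s_2²/n_2) = (5540 − 5860)/√(775²/9 + 475²/15) = -1.119
Welch–Satterthwaite df ≈ 11.67
p-value = P(T ≤ -1.119) ≈ 0.143
Since p ≈ 0.143 > α = 0.025, fail to reject H0; the evidence is not statistically significant.

-1.119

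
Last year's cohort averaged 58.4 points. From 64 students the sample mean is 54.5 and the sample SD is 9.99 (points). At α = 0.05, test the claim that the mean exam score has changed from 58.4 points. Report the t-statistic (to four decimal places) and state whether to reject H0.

H0: μ = 58.4; H1: μ ≠ 58.4 (one-sample t-test, two-sided).
t = (x̄ − μ₀)/(s/√n) = (54.5 − 58.4)/(9.99/√64) = -3.1231
df = n − 1 = 63
Two-sided p-value ≈ 0.0027
Since p ≈ 0.0027 < α = 0.05, reject H0; the evidence is statistically significant.

t = -3.1231; reject H0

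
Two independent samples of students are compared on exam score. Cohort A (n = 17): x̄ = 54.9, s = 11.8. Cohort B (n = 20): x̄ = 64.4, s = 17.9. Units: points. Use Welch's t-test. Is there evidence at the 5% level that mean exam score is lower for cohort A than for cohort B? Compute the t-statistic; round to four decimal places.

-1.9307

Let group 1 = cohort A, group 2 = cohort B. H0: μ_1 = μ_2; H1: μ_1 < μ_2 (Welch's two-sample t-test, left-tailed).
t = (x̄_1 − x̄_2)/√(s_1²/n_1 + s_2²/n_2) = (54.9 − 64.4)/√(11.8²/17 + 17.9²/20) = -1.9307
Welch–Satterthwaite df ≈ 33.12
p-value = P(T ≤ -1.9307) ≈ 0.031
Since p ≈ 0.031 < α = 0.05, reject H0; the evidence is statistically significant.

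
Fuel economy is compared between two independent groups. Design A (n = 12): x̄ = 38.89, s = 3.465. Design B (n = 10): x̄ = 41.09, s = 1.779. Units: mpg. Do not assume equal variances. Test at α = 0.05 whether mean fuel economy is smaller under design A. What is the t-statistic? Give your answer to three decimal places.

-1.917

Let group 1 = design A, group 2 = design B. H0: μ_1 = μ_2; H1: μ_1 < μ_2 (Welch's two-sample t-test, left-tailed).
t = (x̄_1 − x̄_2)/√(s_1²/n_1 + s_2²/n_2) = (38.89 − 41.09)/√(3.465²/12 + 1.779²/10) = -1.917
Welch–Satterthwaite df ≈ 16.98
p-value = P(T ≤ -1.917) ≈ 0.036
Since p ≈ 0.036 < α = 0.05, reject H0; the evidence is statistically significant.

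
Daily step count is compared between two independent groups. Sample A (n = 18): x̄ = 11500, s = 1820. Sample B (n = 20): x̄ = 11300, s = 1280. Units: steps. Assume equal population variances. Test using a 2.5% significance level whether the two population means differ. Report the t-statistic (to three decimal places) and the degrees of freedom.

Let group 1 = sample A, group 2 = sample B. H0: μ_1 = μ_2; H1: μ_1 ≠ μ_2 (two-sample pooled-variance t-test, two-sided).
s_p² = [(18−1)·1820² + (20−1)·1280²]/(18+20−2) = 2428900
t = (11500 − 11300)/√[2428900·(1/18 + 1/20)] = 0.395
df = n₁ + n₂ − 2 = 36
Two-sided p-value ≈ 0.6952
Since p ≈ 0.6952 > α = 0.025, fail to reject H0; the data do not provide sufficient evidence against H0.

t = 0.395, df = 36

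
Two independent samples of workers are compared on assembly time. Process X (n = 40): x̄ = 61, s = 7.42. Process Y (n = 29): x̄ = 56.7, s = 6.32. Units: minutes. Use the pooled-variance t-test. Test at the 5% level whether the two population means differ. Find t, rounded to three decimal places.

Let group 1 = process X, group 2 = process Y. H0: μ_1 = μ_2; H1: μ_1 ≠ μ_2 (two-sample pooled-variance t-test, two-sided).
s_p² = [(40−1)·7.42² + (29−1)·6.32²]/(40+29−2) = 48.7401
t = (61 − 56.7)/√[48.7401·(1/40 + 1/29)] = 2.525
df = n₁ + n₂ − 2 = 67
Two-sided p-value ≈ 0.014
Since p ≈ 0.014 < α = 0.05, reject H0; the data support H1.

2.525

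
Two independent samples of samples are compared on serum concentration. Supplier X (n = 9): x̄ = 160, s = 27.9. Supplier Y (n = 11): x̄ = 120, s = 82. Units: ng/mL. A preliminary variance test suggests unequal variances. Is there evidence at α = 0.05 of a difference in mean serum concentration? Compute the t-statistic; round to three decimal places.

Let group 1 = supplier X, group 2 = supplier Y. H0: μ_1 = μ_2; H1: μ_1 ≠ μ_2 (Welch's two-sample t-test, two-sided).
t = (x̄_1 − x̄_2)/√(s_1²/n_1 + s_2²/n_2) = (160 − 120)/√(27.9²/9 + 82²/11) = 1.514
Welch–Satterthwaite df ≈ 12.71
Two-sided p-value ≈ 0.154
Since p ≈ 0.154 > α = 0.05, fail to reject H0; the data do not provide sufficient evidence against H0.

1.514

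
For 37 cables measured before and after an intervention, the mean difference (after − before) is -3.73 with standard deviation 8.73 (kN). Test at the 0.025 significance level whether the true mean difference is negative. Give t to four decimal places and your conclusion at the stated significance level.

H0: μ_d = 0; H1: μ_d < 0 (paired t-test on the differences, left-tailed).
t = d̄/(s_d/√n) = -3.73/(8.73/√37) = -2.5989
df = n − 1 = 36
p-value = P(T ≤ -2.5989) ≈ 0.007
Since p ≈ 0.007 < α = 0.025, reject H0; the evidence is statistically significant.

t = -2.5989; reject H0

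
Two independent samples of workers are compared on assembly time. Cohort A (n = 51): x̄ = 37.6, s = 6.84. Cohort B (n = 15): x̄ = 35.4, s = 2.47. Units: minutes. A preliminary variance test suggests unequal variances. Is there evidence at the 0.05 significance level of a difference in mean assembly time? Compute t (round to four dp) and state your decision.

t = 1.9119; fail to reject H0

Let group 1 = cohort A, group 2 = cohort B. H0: μ_1 = μ_2; H1: μ_1 ≠ μ_2 (Welch's two-sample t-test, two-sided).
t = (x̄_1 − x̄_2)/√(s_1²/n_1 + s_2²/n_2) = (37.6 − 35.4)/√(6.84²/51 + 2.47²/15) = 1.9119
Welch–Satterthwaite df ≈ 61.20
Two-sided p-value ≈ 0.061
Since p ≈ 0.061 > α = 0.05, fail to reject H0; the data do not provide sufficient evidence against H0.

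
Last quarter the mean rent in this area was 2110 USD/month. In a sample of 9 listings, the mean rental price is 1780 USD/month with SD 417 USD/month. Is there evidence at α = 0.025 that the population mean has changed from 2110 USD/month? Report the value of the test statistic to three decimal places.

-2.374

H0: μ = 2110; H1: μ ≠ 2110 (one-sample t-test, two-sided).
t = (x̄ − μ₀)/(s/√n) = (1780 − 2110)/(417/√9) = -2.374
df = n − 1 = 8
Two-sided p-value ≈ 0.045
Since p ≈ 0.045 > α = 0.025, fail to reject H0; the evidence is not statistically significant.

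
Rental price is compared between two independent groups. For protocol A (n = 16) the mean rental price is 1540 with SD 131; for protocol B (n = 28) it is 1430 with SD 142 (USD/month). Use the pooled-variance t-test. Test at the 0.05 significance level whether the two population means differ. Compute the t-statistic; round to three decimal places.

Let group 1 = protocol A, group 2 = protocol B. H0: μ_1 = μ_2; H1: μ_1 ≠ μ_2 (two-sample pooled-variance t-test, two-sided).
s_p² = [(16−1)·131² + (28−1)·142²]/(16+28−2) = 19091.5
t = (1540 − 1430)/√[19091.5·(1/16 + 1/28)] = 2.540
df = n₁ + n₂ − 2 = 42
Two-sided p-value ≈ 0.0149
Since p ≈ 0.0149 < α = 0.05, reject H0; the evidence is statistically significant.

2.540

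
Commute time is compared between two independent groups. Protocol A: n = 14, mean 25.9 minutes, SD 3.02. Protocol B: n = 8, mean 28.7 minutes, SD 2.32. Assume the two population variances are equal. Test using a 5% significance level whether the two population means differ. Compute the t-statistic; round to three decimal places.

-2.260

Let group 1 = protocol A, group 2 = protocol B. H0: μ_1 = μ_2; H1: μ_1 ≠ μ_2 (two-sample pooled-variance t-test, two-sided).
s_p² = [(14−1)·3.02² + (8−1)·2.32²]/(14+8−2) = 7.8121
t = (25.9 − 28.7)/√[7.8121·(1/14 + 1/8)] = -2.260
df = n₁ + n₂ − 2 = 20
Two-sided p-value ≈ 0.035
Since p ≈ 0.035 < α = 0.05, reject H0; the data support H1.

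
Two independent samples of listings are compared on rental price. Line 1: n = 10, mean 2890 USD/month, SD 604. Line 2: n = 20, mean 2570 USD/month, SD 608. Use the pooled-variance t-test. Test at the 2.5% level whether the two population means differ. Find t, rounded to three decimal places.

1.362

Let group 1 = line 1, group 2 = line 2. H0: μ_1 = μ_2; H1: μ_1 ≠ μ_2 (two-sample pooled-variance t-test, two-sided).
s_p² = [(10−1)·604² + (20−1)·608²]/(10+20−2) = 368106
t = (2890 − 2570)/√[368106·(1/10 + 1/20)] = 1.362
df = n₁ + n₂ − 2 = 28
Two-sided p-value ≈ 0.1841
Since p ≈ 0.1841 > α = 0.025, fail to reject H0; the data do not provide sufficient evidence against H0.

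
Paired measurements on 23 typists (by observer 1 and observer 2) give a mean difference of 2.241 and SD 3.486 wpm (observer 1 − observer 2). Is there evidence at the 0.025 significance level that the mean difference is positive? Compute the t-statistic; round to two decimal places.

H0: μ_d = 0; H1: μ_d > 0 (paired t-test on the differences, right-tailed).
t = d̄/(s_d/√n) = 2.241/(3.486/√23) = 3.08
df = n − 1 = 22
p-value = P(T ≥ 3.08) ≈ 0.0027
Since p ≈ 0.0027 < α = 0.025, reject H0; the evidence is statistically significant.

3.08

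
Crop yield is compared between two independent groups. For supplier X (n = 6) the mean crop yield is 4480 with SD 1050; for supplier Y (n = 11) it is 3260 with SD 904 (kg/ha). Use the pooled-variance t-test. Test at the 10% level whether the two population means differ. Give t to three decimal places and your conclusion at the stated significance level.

Let group 1 = supplier X, group 2 = supplier Y. H0: μ_1 = μ_2; H1: μ_1 ≠ μ_2 (two-sample pooled-variance t-test, two-sided).
s_p² = [(6−1)·1050² + (11−1)·904²]/(6+11−2) = 912311
t = (4480 − 3260)/√[912311·(1/6 + 1/11)] = 2.517
df = n₁ + n₂ − 2 = 15
Two-sided p-value ≈ 0.0237
Since p ≈ 0.0237 < α = 0.1, reject H0; the data support H1.

t = 2.517; reject H0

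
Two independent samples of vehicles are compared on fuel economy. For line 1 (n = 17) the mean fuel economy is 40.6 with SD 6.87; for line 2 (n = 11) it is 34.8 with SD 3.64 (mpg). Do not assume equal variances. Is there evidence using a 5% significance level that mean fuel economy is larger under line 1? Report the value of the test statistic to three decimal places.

2.907

Let group 1 = line 1, group 2 = line 2. H0: μ_1 = μ_2; H1: μ_1 > μ_2 (Welch's two-sample t-test, right-tailed).
t = (x̄_1 − x̄_2)/√(s_1²/n_1 + s_2²/n_2) = (40.6 − 34.8)/√(6.87²/17 + 3.64²/11) = 2.907
Welch–Satterthwaite df ≈ 25.28
p-value = P(T ≥ 2.907) ≈ 0.0037
Since p ≈ 0.0037 < α = 0.05, reject H0; the evidence is statistically significant.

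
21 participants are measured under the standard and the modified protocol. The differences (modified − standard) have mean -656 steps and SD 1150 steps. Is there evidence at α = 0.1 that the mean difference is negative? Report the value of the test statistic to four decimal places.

H0: μ_d = 0; H1: μ_d < 0 (paired t-test on the differences, left-tailed).
t = d̄/(s_d/√n) = -656/(1150/√21) = -2.6141
df = n − 1 = 20
p-value = P(T ≤ -2.6141) ≈ 0.008
Since p ≈ 0.008 < α = 0.1, reject H0; the data support H1.

-2.6141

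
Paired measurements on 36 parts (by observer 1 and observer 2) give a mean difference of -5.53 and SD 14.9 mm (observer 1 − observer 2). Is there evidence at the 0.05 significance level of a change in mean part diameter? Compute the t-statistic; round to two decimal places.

H0: μ_d = 0; H1: μ_d ≠ 0 (paired t-test on the differences, two-sided).
t = d̄/(s_d/√n) = -5.53/(14.9/√36) = -2.23
df = n − 1 = 35
Two-sided p-value ≈ 0.0325
Since p ≈ 0.0325 < α = 0.05, reject H0; the data support H1.

-2.23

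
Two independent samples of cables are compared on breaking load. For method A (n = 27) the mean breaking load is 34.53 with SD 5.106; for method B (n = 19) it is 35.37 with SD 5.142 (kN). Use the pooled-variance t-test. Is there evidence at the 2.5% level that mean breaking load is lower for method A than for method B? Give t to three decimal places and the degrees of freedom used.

Let group 1 = method A, group 2 = method B. H0: μ_1 = μ_2; H1: μ_1 < μ_2 (two-sample pooled-variance t-test, left-tailed).
s_p² = [(27−1)·5.106² + (19−1)·5.142²]/(27+19−2) = 26.2222
t = (34.53 − 35.37)/√[26.2222·(1/27 + 1/19)] = -0.548
df = n₁ + n₂ − 2 = 44
p-value = P(T ≤ -0.548) ≈ 0.2933
Since p ≈ 0.2933 > α = 0.025, fail to reject H0; the evidence is not statistically significant.

t = -0.548, df = 44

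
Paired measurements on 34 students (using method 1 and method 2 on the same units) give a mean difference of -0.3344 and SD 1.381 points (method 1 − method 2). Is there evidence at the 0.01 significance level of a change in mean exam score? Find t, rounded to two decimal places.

H0: μ_d = 0; H1: μ_d ≠ 0 (paired t-test on the differences, two-sided).
t = d̄/(s_d/√n) = -0.3344/(1.381/√34) = -1.41
df = n − 1 = 33
Two-sided p-value ≈ 0.1673
Since p ≈ 0.1673 > α = 0.01, fail to reject H0; the data do not provide sufficient evidence against H0.

-1.41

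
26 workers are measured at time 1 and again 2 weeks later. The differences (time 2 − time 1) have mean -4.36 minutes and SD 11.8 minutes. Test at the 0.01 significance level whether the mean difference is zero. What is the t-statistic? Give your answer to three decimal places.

-1.884

H0: μ_d = 0; H1: μ_d ≠ 0 (paired t-test on the differences, two-sided).
t = d̄/(s_d/√n) = -4.36/(11.8/√26) = -1.884
df = n − 1 = 25
Two-sided p-value ≈ 0.0712
Since p ≈ 0.0712 > α = 0.01, fail to reject H0; the data do not provide sufficient evidence against H0.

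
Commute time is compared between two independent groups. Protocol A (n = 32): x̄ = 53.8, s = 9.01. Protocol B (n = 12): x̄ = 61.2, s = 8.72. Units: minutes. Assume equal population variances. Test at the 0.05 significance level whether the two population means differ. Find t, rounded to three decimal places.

-2.447

Let group 1 = protocol A, group 2 = protocol B. H0: μ_1 = μ_2; H1: μ_1 ≠ μ_2 (two-sample pooled-variance t-test, two-sided).
s_p² = [(32−1)·9.01² + (12−1)·8.72²]/(32+12−2) = 79.8335
t = (53.8 − 61.2)/√[79.8335·(1/32 + 1/12)] = -2.447
df = n₁ + n₂ − 2 = 42
Two-sided p-value ≈ 0.019
Since p ≈ 0.019 < α = 0.05, reject H0; the data support H1.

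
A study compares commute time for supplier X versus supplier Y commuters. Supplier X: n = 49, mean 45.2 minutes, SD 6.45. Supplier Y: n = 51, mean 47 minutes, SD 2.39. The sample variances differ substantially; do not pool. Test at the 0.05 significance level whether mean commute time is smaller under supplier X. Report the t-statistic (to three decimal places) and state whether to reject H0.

t = -1.836; reject H0

Let group 1 = supplier X, group 2 = supplier Y. H0: μ_1 = μ_2; H1: μ_1 < μ_2 (Welch's two-sample t-test, left-tailed).
t = (x̄_1 − x̄_2)/√(s_1²/n_1 + s_2²/n_2) = (45.2 − 47)/√(6.45²/49 + 2.39²/51) = -1.836
Welch–Satterthwaite df ≈ 60.49
p-value = P(T ≤ -1.836) ≈ 0.0356
Since p ≈ 0.0356 < α = 0.05, reject H0; the data support H1.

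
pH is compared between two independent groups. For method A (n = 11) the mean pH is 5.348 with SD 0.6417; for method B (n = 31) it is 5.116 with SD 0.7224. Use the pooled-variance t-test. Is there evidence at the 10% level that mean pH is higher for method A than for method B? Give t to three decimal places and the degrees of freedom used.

Let group 1 = method A, group 2 = method B. H0: μ_1 = μ_2; H1: μ_1 > μ_2 (two-sample pooled-variance t-test, right-tailed).
s_p² = [(11−1)·0.6417² + (31−1)·0.7224²]/(11+31−2) = 0.494341
t = (5.348 − 5.116)/√[0.494341·(1/11 + 1/31)] = 0.940
df = n₁ + n₂ − 2 = 40
p-value = P(T ≥ 0.940) ≈ 0.1764
Since p ≈ 0.1764 > α = 0.1, fail to reject H0; the data do not provide sufficient evidence against H0.

t = 0.940, df = 40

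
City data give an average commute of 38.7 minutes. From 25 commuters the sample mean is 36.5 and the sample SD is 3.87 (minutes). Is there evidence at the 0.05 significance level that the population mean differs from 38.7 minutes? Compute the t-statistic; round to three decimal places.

H0: μ = 38.7; H1: μ ≠ 38.7 (one-sample t-test, two-sided).
t = (x̄ − μ₀)/(s/√n) = (36.5 − 38.7)/(3.87/√25) = -2.842
df = n − 1 = 24
Two-sided p-value ≈ 0.009
Since p ≈ 0.009 < α = 0.05, reject H0; the evidence is statistically significant.

-2.842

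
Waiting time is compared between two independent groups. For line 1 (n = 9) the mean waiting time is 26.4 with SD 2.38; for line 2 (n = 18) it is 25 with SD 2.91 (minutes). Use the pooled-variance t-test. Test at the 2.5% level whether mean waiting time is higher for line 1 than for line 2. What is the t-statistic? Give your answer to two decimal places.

Let group 1 = line 1, group 2 = line 2. H0: μ_1 = μ_2; H1: μ_1 > μ_2 (two-sample pooled-variance t-test, right-tailed).
s_p² = [(9−1)·2.38² + (18−1)·2.91²]/(9+18−2) = 7.57092
t = (26.4 − 25)/√[7.57092·(1/9 + 1/18)] = 1.25
df = n₁ + n₂ − 2 = 25
p-value = P(T ≥ 1.25) ≈ 0.112
Since p ≈ 0.112 > α = 0.025, fail to reject H0; the data do not provide sufficient evidence against H0.

1.25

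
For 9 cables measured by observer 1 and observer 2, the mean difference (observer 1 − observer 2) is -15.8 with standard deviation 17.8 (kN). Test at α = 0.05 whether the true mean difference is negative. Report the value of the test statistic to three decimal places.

H0: μ_d = 0; H1: μ_d < 0 (paired t-test on the differences, left-tailed).
t = d̄/(s_d/√n) = -15.8/(17.8/√9) = -2.663
df = n − 1 = 8
p-value = P(T ≤ -2.663) ≈ 0.014
Since p ≈ 0.014 < α = 0.05, reject H0; the evidence is statistically significant.

-2.663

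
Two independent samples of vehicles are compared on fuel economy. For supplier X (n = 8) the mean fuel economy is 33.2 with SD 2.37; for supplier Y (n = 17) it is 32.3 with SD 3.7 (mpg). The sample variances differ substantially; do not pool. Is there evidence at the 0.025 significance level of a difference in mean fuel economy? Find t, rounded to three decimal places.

Let group 1 = supplier X, group 2 = supplier Y. H0: μ_1 = μ_2; H1: μ_1 ≠ μ_2 (Welch's two-sample t-test, two-sided).
t = (x̄_1 − x̄_2)/√(s_1²/n_1 + s_2²/n_2) = (33.2 − 32.3)/√(2.37²/8 + 3.7²/17) = 0.733
Welch–Satterthwaite df ≈ 20.48
Two-sided p-value ≈ 0.472
Since p ≈ 0.472 > α = 0.025, fail to reject H0; the evidence is not statistically significant.

0.733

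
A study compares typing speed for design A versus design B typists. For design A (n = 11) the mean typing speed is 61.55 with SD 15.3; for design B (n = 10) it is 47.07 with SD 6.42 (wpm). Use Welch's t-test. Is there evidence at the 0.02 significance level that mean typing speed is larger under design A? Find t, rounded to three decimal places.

2.873

Let group 1 = design A, group 2 = design B. H0: μ_1 = μ_2; H1: μ_1 > μ_2 (Welch's two-sample t-test, right-tailed).
t = (x̄_1 − x̄_2)/√(s_1²/n_1 + s_2²/n_2) = (61.55 − 47.07)/√(15.3²/11 + 6.42²/10) = 2.873
Welch–Satterthwaite df ≈ 13.68
p-value = P(T ≥ 2.873) ≈ 0.006
Since p ≈ 0.006 < α = 0.02, reject H0; the data support H1.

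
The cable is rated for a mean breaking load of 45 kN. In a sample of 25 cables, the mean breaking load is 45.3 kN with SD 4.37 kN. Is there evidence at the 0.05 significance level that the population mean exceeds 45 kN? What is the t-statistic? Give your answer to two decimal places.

H0: μ = 45; H1: μ > 45 (one-sample t-test, right-tailed).
t = (x̄ − μ₀)/(s/√n) = (45.3 − 45)/(4.37/√25) = 0.34
df = n − 1 = 24
p-value = P(T ≥ 0.34) ≈ 0.3672
Since p ≈ 0.3672 > α = 0.05, fail to reject H0; the evidence is not statistically significant.

0.34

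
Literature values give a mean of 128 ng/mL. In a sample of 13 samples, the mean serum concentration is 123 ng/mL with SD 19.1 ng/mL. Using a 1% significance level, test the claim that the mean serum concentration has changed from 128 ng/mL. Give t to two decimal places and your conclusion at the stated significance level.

H0: μ = 128; H1: μ ≠ 128 (one-sample t-test, two-sided).
t = (x̄ − μ₀)/(s/√n) = (123 − 128)/(19.1/√13) = -0.94
df = n − 1 = 12
Two-sided p-value ≈ 0.3639
Since p ≈ 0.3639 > α = 0.01, fail to reject H0; the data do not provide sufficient evidence against H0.

t = -0.94; fail to reject H0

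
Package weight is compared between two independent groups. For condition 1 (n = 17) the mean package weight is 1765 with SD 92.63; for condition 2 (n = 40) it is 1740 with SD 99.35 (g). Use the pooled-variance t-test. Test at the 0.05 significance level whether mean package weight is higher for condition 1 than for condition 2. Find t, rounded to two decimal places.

Let group 1 = condition 1, group 2 = condition 2. H0: μ_1 = μ_2; H1: μ_1 > μ_2 (two-sample pooled-variance t-test, right-tailed).
s_p² = [(17−1)·92.63² + (40−1)·99.35²]/(17+40−2) = 9495.12
t = (1765 − 1740)/√[9495.12·(1/17 + 1/40)] = 0.89
df = n₁ + n₂ − 2 = 55
p-value = P(T ≥ 0.89) ≈ 0.190
Since p ≈ 0.190 > α = 0.05, fail to reject H0; the data do not provide sufficient evidence against H0.

0.89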